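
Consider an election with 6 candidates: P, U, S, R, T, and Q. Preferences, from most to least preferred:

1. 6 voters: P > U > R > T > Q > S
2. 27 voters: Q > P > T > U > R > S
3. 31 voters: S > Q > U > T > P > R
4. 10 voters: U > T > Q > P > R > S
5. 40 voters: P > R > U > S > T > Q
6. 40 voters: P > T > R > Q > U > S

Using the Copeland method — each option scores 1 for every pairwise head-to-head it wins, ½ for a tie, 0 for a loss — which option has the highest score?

P

P: beats U, S, R, T, and Q → score 5.
U: beats S and T; loses to P, R, and Q → score 2.
S: loses to P, U, R, T, and Q → score 0.
R: beats U, S, and Q; loses to P and T → score 3.
T: beats S, R, and Q; loses to P and U → score 3.
Q: beats U and S; loses to P, R, and T → score 2.
P has the best pairwise record.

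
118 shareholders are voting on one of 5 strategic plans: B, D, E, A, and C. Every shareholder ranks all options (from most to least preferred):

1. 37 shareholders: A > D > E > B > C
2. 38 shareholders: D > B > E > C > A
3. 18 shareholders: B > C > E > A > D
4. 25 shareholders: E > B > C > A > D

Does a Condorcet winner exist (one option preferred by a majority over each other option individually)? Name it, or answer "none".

Checking pairwise contests:
D beats B 75–43.
A beats D 80–38.
D beats E 75–43.
B beats A 81–37.
B beats C 118–0.
Every option loses at least one head-to-head, so there is no Condorcet winner.

none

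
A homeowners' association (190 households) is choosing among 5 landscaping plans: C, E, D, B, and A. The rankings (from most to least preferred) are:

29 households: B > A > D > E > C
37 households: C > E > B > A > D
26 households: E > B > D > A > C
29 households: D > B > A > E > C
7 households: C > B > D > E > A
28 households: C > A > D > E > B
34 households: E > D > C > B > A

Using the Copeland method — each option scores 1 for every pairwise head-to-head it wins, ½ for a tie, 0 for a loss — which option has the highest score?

C: beats B and A; loses to E and D → score 2.
E: beats C, D, B, and A → score 4.
D: beats C and A; loses to E and B → score 2.
B: beats D and A; loses to C and E → score 2.
A: loses to C, E, D, and B → score 0.
E has the best pairwise record.

E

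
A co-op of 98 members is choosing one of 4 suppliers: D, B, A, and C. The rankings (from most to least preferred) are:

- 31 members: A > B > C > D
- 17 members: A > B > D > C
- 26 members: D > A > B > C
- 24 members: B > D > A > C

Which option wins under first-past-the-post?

First-place votes: D 26, B 24, A 48, C 0.
A has the most first-place votes.

A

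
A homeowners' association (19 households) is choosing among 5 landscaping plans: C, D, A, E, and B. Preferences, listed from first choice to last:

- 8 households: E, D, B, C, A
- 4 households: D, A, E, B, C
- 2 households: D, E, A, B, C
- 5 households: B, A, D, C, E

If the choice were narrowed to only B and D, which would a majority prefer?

Voters preferring B to D: 5; preferring D to B: 14.
D wins the head-to-head.

D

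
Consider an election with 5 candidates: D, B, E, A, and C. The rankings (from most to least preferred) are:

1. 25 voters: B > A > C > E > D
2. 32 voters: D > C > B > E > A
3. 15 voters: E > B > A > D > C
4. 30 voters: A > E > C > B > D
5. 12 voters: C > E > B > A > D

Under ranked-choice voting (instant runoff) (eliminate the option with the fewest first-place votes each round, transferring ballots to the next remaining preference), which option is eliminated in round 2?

B

Round 1: D 32, B 25, E 15, A 30, C 12. Eliminate C.
Round 2: D 32, B 25, E 27, A 30. Eliminate B.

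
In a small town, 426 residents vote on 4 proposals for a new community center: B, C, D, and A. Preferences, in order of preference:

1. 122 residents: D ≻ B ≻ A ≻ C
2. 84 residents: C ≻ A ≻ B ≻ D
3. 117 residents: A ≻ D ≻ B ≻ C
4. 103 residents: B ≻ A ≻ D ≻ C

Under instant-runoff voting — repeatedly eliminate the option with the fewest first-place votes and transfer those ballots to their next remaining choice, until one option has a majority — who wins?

A

Round 1: B 103, C 84, D 122, A 117. Eliminate C.
Round 2: B 103, D 122, A 201. Eliminate B.
Round 3: D 122, A 304. A has a majority.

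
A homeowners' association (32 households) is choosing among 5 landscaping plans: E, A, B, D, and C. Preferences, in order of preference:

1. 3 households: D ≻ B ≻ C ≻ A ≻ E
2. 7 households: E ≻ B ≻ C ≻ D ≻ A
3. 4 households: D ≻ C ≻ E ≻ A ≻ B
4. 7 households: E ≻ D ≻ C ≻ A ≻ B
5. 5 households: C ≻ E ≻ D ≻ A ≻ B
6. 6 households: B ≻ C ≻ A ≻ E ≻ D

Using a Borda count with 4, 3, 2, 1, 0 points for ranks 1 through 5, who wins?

E

E: 3·0 + 7·4 + 4·2 + 7·4 + 5·3 + 6·1 = 85
A: 3·1 + 7·0 + 4·1 + 7·1 + 5·1 + 6·2 = 31
B: 3·3 + 7·3 + 4·0 + 7·0 + 5·0 + 6·4 = 54
D: 3·4 + 7·1 + 4·4 + 7·3 + 5·2 + 6·0 = 66
C: 3·2 + 7·2 + 4·3 + 7·2 + 5·4 + 6·3 = 84
E has the highest Borda score (85).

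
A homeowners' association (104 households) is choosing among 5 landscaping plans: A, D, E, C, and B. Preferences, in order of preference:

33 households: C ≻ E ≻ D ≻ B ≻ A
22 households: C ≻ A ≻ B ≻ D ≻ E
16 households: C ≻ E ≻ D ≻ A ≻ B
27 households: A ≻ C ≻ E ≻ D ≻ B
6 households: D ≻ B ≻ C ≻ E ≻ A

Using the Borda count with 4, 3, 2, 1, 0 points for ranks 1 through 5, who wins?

C

A: 33·0 + 22·3 + 16·1 + 27·4 + 6·0 = 190
D: 33·2 + 22·1 + 16·2 + 27·1 + 6·4 = 171
E: 33·3 + 22·0 + 16·3 + 27·2 + 6·1 = 207
C: 33·4 + 22·4 + 16·4 + 27·3 + 6·2 = 377
B: 33·1 + 22·2 + 16·0 + 27·0 + 6·3 = 95
C has the highest Borda score (377).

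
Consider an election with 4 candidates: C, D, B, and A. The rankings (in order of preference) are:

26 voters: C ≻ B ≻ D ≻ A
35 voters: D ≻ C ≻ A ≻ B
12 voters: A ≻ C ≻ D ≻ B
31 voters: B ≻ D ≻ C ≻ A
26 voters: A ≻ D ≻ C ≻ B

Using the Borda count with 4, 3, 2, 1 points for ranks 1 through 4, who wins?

C: 26·4 + 35·3 + 12·3 + 31·2 + 26·2 = 359
D: 26·2 + 35·4 + 12·2 + 31·3 + 26·3 = 387
B: 26·3 + 35·1 + 12·1 + 31·4 + 26·1 = 275
A: 26·1 + 35·2 + 12·4 + 31·1 + 26·4 = 279
D has the highest Borda score (387).

D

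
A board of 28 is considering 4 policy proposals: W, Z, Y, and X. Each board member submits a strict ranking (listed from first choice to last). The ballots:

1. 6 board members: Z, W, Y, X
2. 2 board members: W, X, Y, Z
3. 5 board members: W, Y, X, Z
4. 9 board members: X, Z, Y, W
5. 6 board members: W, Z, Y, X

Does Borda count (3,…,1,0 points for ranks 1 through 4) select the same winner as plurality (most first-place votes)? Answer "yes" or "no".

yes

Borda — scores: W 51, Z 48, Y 33, X 36. Winner: W.
Plurality — first-place votes: W 13, Z 6, Y 0, X 9. Winner: W.
The two methods agree.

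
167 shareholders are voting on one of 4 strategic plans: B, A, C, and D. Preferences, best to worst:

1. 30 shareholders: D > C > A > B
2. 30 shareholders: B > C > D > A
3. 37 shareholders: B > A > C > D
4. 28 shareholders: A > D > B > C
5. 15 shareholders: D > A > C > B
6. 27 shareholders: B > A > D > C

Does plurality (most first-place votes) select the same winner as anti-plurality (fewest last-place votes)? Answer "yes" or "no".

no

Plurality — first-place votes: B 94, A 28, C 0, D 45. Winner: B.
Anti-plurality — last-place votes: B 45, A 30, C 55, D 37. Winner: A.
The two methods disagree.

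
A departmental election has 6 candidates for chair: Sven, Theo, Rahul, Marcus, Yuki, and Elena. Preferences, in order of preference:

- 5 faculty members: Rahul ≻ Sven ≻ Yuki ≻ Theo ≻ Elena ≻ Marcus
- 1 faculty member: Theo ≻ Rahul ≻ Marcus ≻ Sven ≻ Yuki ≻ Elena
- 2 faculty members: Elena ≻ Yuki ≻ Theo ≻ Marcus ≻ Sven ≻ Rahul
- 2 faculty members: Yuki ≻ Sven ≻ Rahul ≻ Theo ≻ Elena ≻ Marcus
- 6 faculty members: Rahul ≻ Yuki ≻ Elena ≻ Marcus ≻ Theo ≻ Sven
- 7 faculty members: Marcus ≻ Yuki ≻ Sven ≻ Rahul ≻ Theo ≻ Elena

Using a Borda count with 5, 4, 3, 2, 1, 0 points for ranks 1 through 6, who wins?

Sven: 5·4 + 1·2 + 2·1 + 2·4 + 6·0 + 7·3 = 53
Theo: 5·2 + 1·5 + 2·3 + 2·2 + 6·1 + 7·1 = 38
Rahul: 5·5 + 1·4 + 2·0 + 2·3 + 6·5 + 7·2 = 79
Marcus: 5·0 + 1·3 + 2·2 + 2·0 + 6·2 + 7·5 = 54
Yuki: 5·3 + 1·1 + 2·4 + 2·5 + 6·4 + 7·4 = 86
Elena: 5·1 + 1·0 + 2·5 + 2·1 + 6·3 + 7·0 = 35
Yuki has the highest Borda score (86).

Yuki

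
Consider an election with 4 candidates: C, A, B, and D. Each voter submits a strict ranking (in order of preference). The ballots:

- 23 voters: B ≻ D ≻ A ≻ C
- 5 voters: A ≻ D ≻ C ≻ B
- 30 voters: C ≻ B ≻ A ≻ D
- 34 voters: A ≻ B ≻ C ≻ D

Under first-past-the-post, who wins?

First-place votes: C 30, A 39, B 23, D 0.
A has the most first-place votes.

A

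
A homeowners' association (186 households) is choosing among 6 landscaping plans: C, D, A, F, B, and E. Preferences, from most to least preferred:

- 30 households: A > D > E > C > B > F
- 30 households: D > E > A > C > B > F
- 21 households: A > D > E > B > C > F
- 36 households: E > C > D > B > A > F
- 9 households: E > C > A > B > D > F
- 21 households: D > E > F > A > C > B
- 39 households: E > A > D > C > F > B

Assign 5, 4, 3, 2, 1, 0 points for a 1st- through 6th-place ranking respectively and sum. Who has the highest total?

C: 30·2 + 30·2 + 21·1 + 36·4 + 9·4 + 21·1 + 39·2 = 420
D: 30·4 + 30·5 + 21·4 + 36·3 + 9·1 + 21·5 + 39·3 = 693
A: 30·5 + 30·3 + 21·5 + 36·1 + 9·3 + 21·2 + 39·4 = 606
F: 30·0 + 30·0 + 21·0 + 36·0 + 9·0 + 21·3 + 39·1 = 102
B: 30·1 + 30·1 + 21·2 + 36·2 + 9·2 + 21·0 + 39·0 = 192
E: 30·3 + 30·4 + 21·3 + 36·5 + 9·5 + 21·4 + 39·5 = 777
E has the highest Borda score (777).

E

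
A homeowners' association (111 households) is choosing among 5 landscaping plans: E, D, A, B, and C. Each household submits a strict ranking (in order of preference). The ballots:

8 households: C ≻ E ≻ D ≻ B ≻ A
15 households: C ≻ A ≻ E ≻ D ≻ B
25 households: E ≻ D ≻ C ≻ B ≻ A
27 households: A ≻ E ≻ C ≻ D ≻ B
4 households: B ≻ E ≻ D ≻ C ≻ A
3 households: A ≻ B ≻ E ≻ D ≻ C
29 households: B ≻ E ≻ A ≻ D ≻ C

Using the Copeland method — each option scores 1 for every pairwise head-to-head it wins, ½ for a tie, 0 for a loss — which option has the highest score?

E

E: beats D, A, B, and C → score 4.
D: beats B and C; loses to E and A → score 2.
A: beats D and C; loses to E and B → score 2.
B: beats A; loses to E, D, and C → score 1.
C: beats B; loses to E, D, and A → score 1.
E has the best pairwise record.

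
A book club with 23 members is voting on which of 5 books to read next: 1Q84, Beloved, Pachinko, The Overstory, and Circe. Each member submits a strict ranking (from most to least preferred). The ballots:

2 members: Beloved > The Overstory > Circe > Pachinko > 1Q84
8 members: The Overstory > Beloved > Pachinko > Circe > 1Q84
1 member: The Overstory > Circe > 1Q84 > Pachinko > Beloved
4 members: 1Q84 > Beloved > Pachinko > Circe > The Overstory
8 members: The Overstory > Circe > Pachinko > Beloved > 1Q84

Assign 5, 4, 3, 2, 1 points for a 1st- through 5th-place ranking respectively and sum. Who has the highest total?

1Q84: 2·1 + 8·1 + 1·3 + 4·5 + 8·1 = 41
Beloved: 2·5 + 8·4 + 1·1 + 4·4 + 8·2 = 75
Pachinko: 2·2 + 8·3 + 1·2 + 4·3 + 8·3 = 66
The Overstory: 2·4 + 8·5 + 1·5 + 4·1 + 8·5 = 97
Circe: 2·3 + 8·2 + 1·4 + 4·2 + 8·4 = 66
The Overstory has the highest Borda score (97).

The Overstory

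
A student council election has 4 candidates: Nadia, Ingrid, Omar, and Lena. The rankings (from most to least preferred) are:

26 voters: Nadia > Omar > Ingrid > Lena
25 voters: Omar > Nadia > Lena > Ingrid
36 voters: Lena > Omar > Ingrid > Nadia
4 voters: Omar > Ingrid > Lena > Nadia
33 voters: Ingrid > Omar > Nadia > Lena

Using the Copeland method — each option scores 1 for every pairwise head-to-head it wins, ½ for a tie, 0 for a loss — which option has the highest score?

Nadia: beats Lena; loses to Ingrid and Omar → score 1.
Ingrid: beats Nadia and Lena; loses to Omar → score 2.
Omar: beats Nadia, Ingrid, and Lena → score 3.
Lena: loses to Nadia, Ingrid, and Omar → score 0.
Omar has the best pairwise record.

Omar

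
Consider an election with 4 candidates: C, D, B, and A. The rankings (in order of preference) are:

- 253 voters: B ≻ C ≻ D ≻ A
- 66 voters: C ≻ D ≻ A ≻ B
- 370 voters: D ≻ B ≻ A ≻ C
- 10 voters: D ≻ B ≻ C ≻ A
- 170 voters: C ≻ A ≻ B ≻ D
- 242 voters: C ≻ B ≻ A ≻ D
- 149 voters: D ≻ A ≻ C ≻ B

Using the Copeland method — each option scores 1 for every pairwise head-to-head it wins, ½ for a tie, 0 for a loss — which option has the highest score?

B

C: beats D and A; loses to B → score 2.
D: beats A; loses to C and B → score 1.
B: beats C, D, and A → score 3.
A: loses to C, D, and B → score 0.
B has the best pairwise record.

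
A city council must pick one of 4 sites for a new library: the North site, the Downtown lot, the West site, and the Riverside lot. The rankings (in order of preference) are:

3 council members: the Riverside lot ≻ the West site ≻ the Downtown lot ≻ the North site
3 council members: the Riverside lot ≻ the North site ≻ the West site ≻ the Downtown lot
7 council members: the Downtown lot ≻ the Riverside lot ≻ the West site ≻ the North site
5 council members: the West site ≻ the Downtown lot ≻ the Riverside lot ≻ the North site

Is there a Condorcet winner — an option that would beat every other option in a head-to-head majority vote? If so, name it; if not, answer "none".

none

Checking pairwise contests:
the Downtown lot beats the North site 15–3.
the West site beats the Downtown lot 11–7.
the Riverside lot beats the West site 13–5.
the Downtown lot beats the Riverside lot 12–6.
Every option loses at least one head-to-head, so there is no Condorcet winner.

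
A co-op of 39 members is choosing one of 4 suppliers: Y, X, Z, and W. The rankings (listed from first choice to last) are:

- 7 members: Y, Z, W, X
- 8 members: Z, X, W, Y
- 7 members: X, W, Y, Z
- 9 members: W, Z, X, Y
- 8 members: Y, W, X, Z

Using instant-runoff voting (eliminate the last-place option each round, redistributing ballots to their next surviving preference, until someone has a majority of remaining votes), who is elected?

W

Round 1: Y 15, X 7, Z 8, W 9. Eliminate X.
Round 2: Y 15, Z 8, W 16. Eliminate Z.
Round 3: Y 15, W 24. W has a majority.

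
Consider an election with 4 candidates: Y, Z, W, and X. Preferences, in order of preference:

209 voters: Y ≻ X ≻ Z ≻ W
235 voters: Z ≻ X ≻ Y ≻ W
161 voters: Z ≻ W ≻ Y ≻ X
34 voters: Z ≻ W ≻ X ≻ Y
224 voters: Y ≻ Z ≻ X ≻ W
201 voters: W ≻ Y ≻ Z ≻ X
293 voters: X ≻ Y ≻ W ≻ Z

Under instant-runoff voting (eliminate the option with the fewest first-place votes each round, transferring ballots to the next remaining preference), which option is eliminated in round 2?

Round 1: Y 433, Z 430, W 201, X 293. Eliminate W.
Round 2: Y 634, Z 430, X 293. Eliminate X.

X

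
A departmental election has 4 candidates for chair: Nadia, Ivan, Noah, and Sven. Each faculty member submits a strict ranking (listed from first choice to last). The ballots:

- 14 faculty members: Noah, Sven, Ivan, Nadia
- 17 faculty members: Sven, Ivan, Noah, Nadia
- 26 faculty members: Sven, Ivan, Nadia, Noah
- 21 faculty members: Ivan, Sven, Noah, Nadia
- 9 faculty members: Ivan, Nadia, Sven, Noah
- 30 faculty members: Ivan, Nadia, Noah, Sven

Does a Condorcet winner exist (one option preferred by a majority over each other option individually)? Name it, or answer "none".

Ivan

Ivan vs Nadia: 117–0 for Ivan.
Ivan vs Noah: 103–14 for Ivan.
Ivan vs Sven: 60–57 for Ivan.
Ivan beats every other option head-to-head.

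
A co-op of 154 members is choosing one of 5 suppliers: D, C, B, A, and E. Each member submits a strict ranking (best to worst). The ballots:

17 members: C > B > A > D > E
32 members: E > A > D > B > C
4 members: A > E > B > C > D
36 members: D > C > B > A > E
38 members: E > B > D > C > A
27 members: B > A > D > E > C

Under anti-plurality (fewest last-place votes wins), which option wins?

B

Last-place votes: D 4, C 59, B 0, A 38, E 53.
B is ranked last by the fewest voters, so B wins.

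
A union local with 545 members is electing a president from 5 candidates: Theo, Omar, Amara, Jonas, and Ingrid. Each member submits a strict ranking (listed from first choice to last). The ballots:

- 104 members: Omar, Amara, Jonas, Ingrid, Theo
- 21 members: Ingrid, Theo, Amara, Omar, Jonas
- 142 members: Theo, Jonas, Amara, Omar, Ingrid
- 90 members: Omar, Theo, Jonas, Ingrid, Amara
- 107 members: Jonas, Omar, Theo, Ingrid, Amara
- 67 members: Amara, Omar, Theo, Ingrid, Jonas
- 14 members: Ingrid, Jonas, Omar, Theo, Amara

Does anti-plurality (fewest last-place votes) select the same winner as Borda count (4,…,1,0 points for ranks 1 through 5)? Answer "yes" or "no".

Anti-plurality — last-place votes: Theo 104, Omar 0, Amara 211, Jonas 88, Ingrid 142. Winner: Omar.
Borda — scores: Theo 1263, Omar 1489, Amara 906, Jonas 1284, Ingrid 508. Winner: Omar.
The two methods agree.

yes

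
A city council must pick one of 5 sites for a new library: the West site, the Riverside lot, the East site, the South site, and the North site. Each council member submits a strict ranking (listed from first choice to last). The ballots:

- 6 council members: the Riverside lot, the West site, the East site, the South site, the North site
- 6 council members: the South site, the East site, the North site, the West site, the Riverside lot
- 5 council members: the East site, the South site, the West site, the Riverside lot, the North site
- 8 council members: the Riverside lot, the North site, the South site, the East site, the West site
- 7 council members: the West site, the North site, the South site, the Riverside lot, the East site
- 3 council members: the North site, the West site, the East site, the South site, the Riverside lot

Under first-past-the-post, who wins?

the Riverside lot

First-place votes: the West site 7, the Riverside lot 14, the East site 5, the South site 6, the North site 3.
the Riverside lot has the most first-place votes.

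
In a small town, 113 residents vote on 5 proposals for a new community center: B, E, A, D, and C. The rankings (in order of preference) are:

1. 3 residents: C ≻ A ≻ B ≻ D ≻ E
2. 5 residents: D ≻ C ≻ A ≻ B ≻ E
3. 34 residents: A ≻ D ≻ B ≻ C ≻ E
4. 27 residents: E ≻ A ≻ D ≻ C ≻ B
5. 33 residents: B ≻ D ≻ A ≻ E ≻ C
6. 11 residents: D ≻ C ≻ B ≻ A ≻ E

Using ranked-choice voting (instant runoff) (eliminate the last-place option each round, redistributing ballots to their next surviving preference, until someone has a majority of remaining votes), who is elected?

A

Round 1: B 33, E 27, A 34, D 16, C 3. Eliminate C.
Round 2: B 33, E 27, A 37, D 16. Eliminate D.
Round 3: B 44, E 27, A 42. Eliminate E.
Round 4: B 44, A 69. A has a majority.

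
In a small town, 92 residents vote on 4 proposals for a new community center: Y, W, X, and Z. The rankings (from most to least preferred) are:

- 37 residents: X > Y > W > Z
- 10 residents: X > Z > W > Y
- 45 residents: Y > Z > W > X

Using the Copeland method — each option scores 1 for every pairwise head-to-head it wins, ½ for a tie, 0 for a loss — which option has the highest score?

Y: beats W and Z; loses to X → score 2.
W: loses to Y, X, and Z → score 0.
X: beats Y, W, and Z → score 3.
Z: beats W; loses to Y and X → score 1.
X has the best pairwise record.

X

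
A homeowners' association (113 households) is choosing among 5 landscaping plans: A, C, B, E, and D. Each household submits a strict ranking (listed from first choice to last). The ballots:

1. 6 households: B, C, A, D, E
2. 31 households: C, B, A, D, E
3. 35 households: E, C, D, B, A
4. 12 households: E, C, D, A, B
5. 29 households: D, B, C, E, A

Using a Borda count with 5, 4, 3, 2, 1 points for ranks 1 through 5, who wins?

A: 6·3 + 31·3 + 35·1 + 12·2 + 29·1 = 199
C: 6·4 + 31·5 + 35·4 + 12·4 + 29·3 = 454
B: 6·5 + 31·4 + 35·2 + 12·1 + 29·4 = 352
E: 6·1 + 31·1 + 35·5 + 12·5 + 29·2 = 330
D: 6·2 + 31·2 + 35·3 + 12·3 + 29·5 = 360
C has the highest Borda score (454).

C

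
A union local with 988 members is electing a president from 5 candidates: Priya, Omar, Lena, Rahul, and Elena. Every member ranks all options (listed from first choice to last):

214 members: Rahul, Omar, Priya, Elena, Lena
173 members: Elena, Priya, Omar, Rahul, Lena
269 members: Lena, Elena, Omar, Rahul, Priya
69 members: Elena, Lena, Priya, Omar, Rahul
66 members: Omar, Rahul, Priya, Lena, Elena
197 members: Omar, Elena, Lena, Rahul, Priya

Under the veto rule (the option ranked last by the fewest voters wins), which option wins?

Last-place votes: Priya 466, Omar 0, Lena 387, Rahul 69, Elena 66.
Omar is ranked last by the fewest voters, so Omar wins.

Omar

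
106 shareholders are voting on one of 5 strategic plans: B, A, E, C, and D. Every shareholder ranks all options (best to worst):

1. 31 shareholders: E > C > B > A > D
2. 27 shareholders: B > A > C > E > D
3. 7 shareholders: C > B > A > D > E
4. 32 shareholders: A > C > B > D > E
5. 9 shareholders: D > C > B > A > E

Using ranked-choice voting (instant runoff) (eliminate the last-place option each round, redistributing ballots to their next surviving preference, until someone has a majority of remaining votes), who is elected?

B

Round 1: B 27, A 32, E 31, C 7, D 9. Eliminate C.
Round 2: B 34, A 32, E 31, D 9. Eliminate D.
Round 3: B 43, A 32, E 31. Eliminate E.
Round 4: B 74, A 32. B has a majority.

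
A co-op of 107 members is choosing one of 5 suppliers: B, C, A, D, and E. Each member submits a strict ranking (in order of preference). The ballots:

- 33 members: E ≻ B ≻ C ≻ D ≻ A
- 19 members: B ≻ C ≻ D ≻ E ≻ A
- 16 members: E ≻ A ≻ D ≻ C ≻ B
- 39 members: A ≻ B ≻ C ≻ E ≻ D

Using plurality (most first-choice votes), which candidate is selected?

E

First-place votes: B 19, C 0, A 39, D 0, E 49.
E has the most first-place votes.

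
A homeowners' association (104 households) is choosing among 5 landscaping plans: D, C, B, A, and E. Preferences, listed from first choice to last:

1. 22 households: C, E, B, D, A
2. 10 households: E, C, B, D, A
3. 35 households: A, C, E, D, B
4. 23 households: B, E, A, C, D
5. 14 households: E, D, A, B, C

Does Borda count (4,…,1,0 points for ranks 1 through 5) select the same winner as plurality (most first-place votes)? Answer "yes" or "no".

Borda — scores: D 109, C 246, B 170, A 214, E 301. Winner: E.
Plurality — first-place votes: D 0, C 22, B 23, A 35, E 24. Winner: A.
The two methods disagree.

no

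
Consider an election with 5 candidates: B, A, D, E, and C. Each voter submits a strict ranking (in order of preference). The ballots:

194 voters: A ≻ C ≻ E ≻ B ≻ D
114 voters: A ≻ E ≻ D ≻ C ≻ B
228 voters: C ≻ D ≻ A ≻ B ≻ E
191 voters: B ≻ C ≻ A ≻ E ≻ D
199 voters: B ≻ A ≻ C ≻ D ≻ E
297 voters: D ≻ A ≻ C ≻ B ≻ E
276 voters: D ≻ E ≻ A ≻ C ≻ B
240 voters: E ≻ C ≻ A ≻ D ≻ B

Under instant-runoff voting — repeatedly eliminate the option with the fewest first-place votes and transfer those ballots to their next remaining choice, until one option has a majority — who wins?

Round 1: B 390, A 308, D 573, E 240, C 228. Eliminate C.
Round 2: B 390, A 308, D 801, E 240. Eliminate E.
Round 3: B 390, A 548, D 801. Eliminate B.
Round 4: A 938, D 801. A has a majority.

A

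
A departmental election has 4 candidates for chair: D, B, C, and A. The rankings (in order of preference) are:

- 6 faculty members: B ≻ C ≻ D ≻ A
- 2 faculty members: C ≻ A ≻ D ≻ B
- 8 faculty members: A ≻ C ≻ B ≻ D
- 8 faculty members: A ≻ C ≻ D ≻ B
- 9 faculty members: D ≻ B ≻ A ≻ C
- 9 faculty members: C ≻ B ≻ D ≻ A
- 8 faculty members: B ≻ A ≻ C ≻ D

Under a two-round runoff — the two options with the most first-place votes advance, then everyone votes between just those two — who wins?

B

Round 1 first-place votes: D 9, B 14, C 11, A 16.
A and B advance.
Runoff: A is preferred to B by 18 voters; B by 32.
B wins the runoff.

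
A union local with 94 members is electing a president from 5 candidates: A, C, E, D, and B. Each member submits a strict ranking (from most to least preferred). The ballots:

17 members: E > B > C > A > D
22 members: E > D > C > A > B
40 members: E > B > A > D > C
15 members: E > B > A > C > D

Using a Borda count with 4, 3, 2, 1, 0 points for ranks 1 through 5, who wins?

A: 17·1 + 22·1 + 40·2 + 15·2 = 149
C: 17·2 + 22·2 + 40·0 + 15·1 = 93
E: 17·4 + 22·4 + 40·4 + 15·4 = 376
D: 17·0 + 22·3 + 40·1 + 15·0 = 106
B: 17·3 + 22·0 + 40·3 + 15·3 = 216
E has the highest Borda score (376).

E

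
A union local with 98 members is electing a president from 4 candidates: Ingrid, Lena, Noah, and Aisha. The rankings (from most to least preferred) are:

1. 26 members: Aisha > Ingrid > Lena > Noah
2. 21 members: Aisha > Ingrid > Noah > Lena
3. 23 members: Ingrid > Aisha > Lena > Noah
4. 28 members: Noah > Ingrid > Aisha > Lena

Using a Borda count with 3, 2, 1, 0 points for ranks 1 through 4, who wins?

Ingrid: 26·2 + 21·2 + 23·3 + 28·2 = 219
Lena: 26·1 + 21·0 + 23·1 + 28·0 = 49
Noah: 26·0 + 21·1 + 23·0 + 28·3 = 105
Aisha: 26·3 + 21·3 + 23·2 + 28·1 = 215
Ingrid has the highest Borda score (219).

Ingrid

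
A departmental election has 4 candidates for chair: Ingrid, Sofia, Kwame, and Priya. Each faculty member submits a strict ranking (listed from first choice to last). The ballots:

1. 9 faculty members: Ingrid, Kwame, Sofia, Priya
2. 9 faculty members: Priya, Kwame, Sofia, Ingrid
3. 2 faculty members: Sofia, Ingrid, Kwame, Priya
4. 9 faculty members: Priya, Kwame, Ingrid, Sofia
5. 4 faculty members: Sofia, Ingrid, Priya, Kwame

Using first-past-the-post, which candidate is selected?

First-place votes: Ingrid 9, Sofia 6, Kwame 0, Priya 18.
Priya has the most first-place votes.

Priya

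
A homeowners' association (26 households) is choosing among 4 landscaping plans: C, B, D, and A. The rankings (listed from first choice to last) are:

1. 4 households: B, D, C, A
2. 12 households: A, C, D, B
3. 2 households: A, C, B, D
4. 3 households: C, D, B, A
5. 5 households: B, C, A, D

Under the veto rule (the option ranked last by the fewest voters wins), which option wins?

Last-place votes: C 0, B 12, D 7, A 7.
C is ranked last by the fewest voters, so C wins.

C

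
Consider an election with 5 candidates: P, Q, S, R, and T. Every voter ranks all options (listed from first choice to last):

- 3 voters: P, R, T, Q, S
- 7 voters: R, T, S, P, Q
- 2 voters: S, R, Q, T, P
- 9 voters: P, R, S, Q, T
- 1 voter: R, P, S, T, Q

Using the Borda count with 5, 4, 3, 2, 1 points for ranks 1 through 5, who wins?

R

P: 3·5 + 7·2 + 2·1 + 9·5 + 1·4 = 80
Q: 3·2 + 7·1 + 2·3 + 9·2 + 1·1 = 38
S: 3·1 + 7·3 + 2·5 + 9·3 + 1·3 = 64
R: 3·4 + 7·5 + 2·4 + 9·4 + 1·5 = 96
T: 3·3 + 7·4 + 2·2 + 9·1 + 1·2 = 52
R has the highest Borda score (96).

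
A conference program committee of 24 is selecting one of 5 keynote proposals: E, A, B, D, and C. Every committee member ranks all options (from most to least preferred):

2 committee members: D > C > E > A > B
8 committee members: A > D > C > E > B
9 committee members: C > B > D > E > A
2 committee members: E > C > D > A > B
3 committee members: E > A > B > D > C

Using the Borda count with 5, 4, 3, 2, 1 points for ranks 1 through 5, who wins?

C

E: 2·3 + 8·2 + 9·2 + 2·5 + 3·5 = 65
A: 2·2 + 8·5 + 9·1 + 2·2 + 3·4 = 69
B: 2·1 + 8·1 + 9·4 + 2·1 + 3·3 = 57
D: 2·5 + 8·4 + 9·3 + 2·3 + 3·2 = 81
C: 2·4 + 8·3 + 9·5 + 2·4 + 3·1 = 88
C has the highest Borda score (88).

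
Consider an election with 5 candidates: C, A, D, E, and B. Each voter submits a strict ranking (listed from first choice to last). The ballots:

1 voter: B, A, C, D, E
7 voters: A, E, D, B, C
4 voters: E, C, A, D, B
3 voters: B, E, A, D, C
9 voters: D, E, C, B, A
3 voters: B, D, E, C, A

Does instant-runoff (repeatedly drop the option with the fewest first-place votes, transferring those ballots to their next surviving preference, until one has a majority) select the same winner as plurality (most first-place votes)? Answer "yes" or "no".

Instant-runoff — R1 C 0, A 7, D 9, E 4, B 7 (C out); R2 A 7, D 9, E 4, B 7 (E out); R3 A 11, D 9, B 7 (B out); R4 A 15, D 12 (A winner). Winner: A.
Plurality — first-place votes: C 0, A 7, D 9, E 4, B 7. Winner: D.
The two methods disagree.

no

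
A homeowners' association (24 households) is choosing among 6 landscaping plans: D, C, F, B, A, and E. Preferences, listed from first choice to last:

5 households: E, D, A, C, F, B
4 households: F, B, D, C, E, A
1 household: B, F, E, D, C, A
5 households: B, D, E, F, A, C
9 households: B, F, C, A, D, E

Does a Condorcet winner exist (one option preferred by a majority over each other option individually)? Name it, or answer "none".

B

B vs D: 19–5 for B.
B vs C: 19–5 for B.
B vs F: 15–9 for B.
B vs A: 19–5 for B.
B vs E: 19–5 for B.
B beats every other option head-to-head.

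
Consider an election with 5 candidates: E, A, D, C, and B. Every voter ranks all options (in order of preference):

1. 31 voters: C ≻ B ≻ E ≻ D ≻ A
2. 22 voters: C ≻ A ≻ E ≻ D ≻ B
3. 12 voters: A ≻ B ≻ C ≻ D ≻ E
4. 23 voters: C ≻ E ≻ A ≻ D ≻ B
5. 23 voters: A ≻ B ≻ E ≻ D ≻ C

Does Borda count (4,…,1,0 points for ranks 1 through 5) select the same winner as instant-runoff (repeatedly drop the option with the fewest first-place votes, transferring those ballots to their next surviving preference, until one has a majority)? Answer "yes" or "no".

yes

Borda — scores: E 221, A 252, D 111, C 328, B 198. Winner: C.
Instant-runoff — R1 E 0, A 35, D 0, C 76, B 0 (C winner). Winner: C.
The two methods agree.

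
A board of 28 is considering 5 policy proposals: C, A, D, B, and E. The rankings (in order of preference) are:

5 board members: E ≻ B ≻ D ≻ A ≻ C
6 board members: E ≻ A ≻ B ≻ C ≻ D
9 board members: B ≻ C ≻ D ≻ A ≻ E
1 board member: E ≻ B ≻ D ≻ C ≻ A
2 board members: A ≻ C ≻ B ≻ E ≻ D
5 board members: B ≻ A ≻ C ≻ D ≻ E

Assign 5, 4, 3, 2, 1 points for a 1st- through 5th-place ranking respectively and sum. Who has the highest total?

C: 5·1 + 6·2 + 9·4 + 1·2 + 2·4 + 5·3 = 78
A: 5·2 + 6·4 + 9·2 + 1·1 + 2·5 + 5·4 = 83
D: 5·3 + 6·1 + 9·3 + 1·3 + 2·1 + 5·2 = 63
B: 5·4 + 6·3 + 9·5 + 1·4 + 2·3 + 5·5 = 118
E: 5·5 + 6·5 + 9·1 + 1·5 + 2·2 + 5·1 = 78
B has the highest Borda score (118).

B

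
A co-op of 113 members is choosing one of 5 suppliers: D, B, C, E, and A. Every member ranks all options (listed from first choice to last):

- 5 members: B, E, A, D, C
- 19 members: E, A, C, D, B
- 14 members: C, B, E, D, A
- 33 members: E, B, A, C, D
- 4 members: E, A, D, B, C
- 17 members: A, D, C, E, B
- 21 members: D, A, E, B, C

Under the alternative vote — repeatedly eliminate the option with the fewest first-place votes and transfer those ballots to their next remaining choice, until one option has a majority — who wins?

E

Round 1: D 21, B 5, C 14, E 56, A 17. Eliminate B.
Round 2: D 21, C 14, E 61, A 17. E has a majority.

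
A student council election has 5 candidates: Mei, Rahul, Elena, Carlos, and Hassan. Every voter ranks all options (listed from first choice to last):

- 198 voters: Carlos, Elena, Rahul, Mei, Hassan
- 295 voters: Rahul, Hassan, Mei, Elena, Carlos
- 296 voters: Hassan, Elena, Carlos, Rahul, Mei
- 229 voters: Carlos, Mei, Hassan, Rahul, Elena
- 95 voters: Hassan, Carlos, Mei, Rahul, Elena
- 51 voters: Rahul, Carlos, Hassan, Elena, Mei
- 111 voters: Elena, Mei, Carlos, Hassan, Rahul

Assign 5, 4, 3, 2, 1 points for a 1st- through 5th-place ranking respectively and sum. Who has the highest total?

Hassan

Mei: 198·2 + 295·3 + 296·1 + 229·4 + 95·3 + 51·1 + 111·4 = 3273
Rahul: 198·3 + 295·5 + 296·2 + 229·2 + 95·2 + 51·5 + 111·1 = 3675
Elena: 198·4 + 295·2 + 296·4 + 229·1 + 95·1 + 51·2 + 111·5 = 3547
Carlos: 198·5 + 295·1 + 296·3 + 229·5 + 95·4 + 51·4 + 111·3 = 4235
Hassan: 198·1 + 295·4 + 296·5 + 229·3 + 95·5 + 51·3 + 111·2 = 4395
Hassan has the highest Borda score (4395).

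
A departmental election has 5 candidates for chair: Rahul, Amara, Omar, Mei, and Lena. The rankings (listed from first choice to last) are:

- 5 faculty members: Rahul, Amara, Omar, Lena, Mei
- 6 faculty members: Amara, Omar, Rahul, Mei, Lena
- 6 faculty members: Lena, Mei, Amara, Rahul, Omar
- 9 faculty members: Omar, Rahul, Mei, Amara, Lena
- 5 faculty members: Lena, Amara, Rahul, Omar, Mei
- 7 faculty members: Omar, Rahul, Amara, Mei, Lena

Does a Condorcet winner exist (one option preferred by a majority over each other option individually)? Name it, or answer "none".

Checking pairwise contests:
Omar beats Rahul 22–16.
Rahul beats Amara 21–17.
Amara beats Omar 22–16.
Rahul beats Mei 32–6.
Rahul beats Lena 27–11.
Every option loses at least one head-to-head, so there is no Condorcet winner.

none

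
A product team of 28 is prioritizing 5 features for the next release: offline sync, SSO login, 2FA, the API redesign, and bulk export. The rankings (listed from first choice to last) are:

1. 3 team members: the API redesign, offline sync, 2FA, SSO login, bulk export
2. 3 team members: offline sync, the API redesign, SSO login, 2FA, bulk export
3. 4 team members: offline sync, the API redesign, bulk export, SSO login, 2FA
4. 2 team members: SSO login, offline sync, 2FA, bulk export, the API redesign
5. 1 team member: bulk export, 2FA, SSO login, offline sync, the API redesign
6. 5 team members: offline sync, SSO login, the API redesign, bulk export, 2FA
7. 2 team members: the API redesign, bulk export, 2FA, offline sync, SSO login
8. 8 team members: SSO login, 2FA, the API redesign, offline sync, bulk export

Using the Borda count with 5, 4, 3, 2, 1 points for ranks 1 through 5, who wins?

offline sync: 3·4 + 3·5 + 4·5 + 2·4 + 1·2 + 5·5 + 2·2 + 8·2 = 102
SSO login: 3·2 + 3·3 + 4·2 + 2·5 + 1·3 + 5·4 + 2·1 + 8·5 = 98
2FA: 3·3 + 3·2 + 4·1 + 2·3 + 1·4 + 5·1 + 2·3 + 8·4 = 72
the API redesign: 3·5 + 3·4 + 4·4 + 2·1 + 1·1 + 5·3 + 2·5 + 8·3 = 95
bulk export: 3·1 + 3·1 + 4·3 + 2·2 + 1·5 + 5·2 + 2·4 + 8·1 = 53
offline sync has the highest Borda score (102).

offline sync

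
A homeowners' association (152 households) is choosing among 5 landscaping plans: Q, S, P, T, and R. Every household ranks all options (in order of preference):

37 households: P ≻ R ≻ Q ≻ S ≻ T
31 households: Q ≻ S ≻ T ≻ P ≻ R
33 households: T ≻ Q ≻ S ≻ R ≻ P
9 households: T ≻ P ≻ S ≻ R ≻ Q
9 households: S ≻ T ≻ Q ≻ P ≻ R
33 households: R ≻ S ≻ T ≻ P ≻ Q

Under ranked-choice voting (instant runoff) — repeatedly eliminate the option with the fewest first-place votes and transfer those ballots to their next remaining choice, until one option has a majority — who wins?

T

Round 1: Q 31, S 9, P 37, T 42, R 33. Eliminate S.
Round 2: Q 31, P 37, T 51, R 33. Eliminate Q.
Round 3: P 37, T 82, R 33. T has a majority.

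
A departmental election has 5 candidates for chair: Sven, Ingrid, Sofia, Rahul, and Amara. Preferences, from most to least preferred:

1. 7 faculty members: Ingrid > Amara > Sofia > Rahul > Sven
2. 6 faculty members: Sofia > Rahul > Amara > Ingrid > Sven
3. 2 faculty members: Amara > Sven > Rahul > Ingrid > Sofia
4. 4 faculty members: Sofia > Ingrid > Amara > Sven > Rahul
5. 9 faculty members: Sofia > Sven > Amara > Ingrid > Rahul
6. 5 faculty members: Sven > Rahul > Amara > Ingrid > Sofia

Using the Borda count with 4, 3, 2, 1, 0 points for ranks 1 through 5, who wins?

Sven: 7·0 + 6·0 + 2·3 + 4·1 + 9·3 + 5·4 = 57
Ingrid: 7·4 + 6·1 + 2·1 + 4·3 + 9·1 + 5·1 = 62
Sofia: 7·2 + 6·4 + 2·0 + 4·4 + 9·4 + 5·0 = 90
Rahul: 7·1 + 6·3 + 2·2 + 4·0 + 9·0 + 5·3 = 44
Amara: 7·3 + 6·2 + 2·4 + 4·2 + 9·2 + 5·2 = 77
Sofia has the highest Borda score (90).

Sofia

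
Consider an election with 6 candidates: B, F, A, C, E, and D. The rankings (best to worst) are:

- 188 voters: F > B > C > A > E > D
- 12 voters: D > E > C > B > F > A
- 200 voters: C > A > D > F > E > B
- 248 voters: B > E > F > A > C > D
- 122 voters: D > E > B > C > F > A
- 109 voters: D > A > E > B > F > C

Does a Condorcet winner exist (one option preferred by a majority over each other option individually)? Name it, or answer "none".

Checking pairwise contests:
E beats B 443–436.
B beats F 491–388.
B beats A 570–309.
B beats C 667–212.
A beats E 497–382.
A beats D 636–243.
Every option loses at least one head-to-head, so there is no Condorcet winner.

none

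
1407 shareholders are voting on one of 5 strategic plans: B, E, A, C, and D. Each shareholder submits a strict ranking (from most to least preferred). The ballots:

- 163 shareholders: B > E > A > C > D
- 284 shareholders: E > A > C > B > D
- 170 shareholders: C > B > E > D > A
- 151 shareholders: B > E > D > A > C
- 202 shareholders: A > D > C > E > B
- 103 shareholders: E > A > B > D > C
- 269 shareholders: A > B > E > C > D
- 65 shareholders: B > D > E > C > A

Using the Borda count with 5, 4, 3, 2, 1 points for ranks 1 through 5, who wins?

B: 163·5 + 284·2 + 170·4 + 151·5 + 202·1 + 103·3 + 269·4 + 65·5 = 4730
E: 163·4 + 284·5 + 170·3 + 151·4 + 202·2 + 103·5 + 269·3 + 65·3 = 5107
A: 163·3 + 284·4 + 170·1 + 151·2 + 202·5 + 103·4 + 269·5 + 65·1 = 4929
C: 163·2 + 284·3 + 170·5 + 151·1 + 202·3 + 103·1 + 269·2 + 65·2 = 3556
D: 163·1 + 284·1 + 170·2 + 151·3 + 202·4 + 103·2 + 269·1 + 65·4 = 2783
E has the highest Borda score (5107).

E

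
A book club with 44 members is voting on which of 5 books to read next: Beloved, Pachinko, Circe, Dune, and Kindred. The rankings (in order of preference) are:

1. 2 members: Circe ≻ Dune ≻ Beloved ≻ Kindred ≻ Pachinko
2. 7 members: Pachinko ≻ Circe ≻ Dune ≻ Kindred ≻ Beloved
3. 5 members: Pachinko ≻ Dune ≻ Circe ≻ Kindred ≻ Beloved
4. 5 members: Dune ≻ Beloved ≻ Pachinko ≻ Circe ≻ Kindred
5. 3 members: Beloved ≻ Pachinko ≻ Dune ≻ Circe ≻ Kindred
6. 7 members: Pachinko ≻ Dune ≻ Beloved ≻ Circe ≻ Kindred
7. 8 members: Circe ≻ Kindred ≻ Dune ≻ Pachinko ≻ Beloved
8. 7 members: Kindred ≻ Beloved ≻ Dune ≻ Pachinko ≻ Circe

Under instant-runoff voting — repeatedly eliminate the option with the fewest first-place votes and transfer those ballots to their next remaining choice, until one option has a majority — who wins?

Pachinko

Round 1: Beloved 3, Pachinko 19, Circe 10, Dune 5, Kindred 7. Eliminate Beloved.
Round 2: Pachinko 22, Circe 10, Dune 5, Kindred 7. Eliminate Dune.
Round 3: Pachinko 27, Circe 10, Kindred 7. Pachinko has a majority.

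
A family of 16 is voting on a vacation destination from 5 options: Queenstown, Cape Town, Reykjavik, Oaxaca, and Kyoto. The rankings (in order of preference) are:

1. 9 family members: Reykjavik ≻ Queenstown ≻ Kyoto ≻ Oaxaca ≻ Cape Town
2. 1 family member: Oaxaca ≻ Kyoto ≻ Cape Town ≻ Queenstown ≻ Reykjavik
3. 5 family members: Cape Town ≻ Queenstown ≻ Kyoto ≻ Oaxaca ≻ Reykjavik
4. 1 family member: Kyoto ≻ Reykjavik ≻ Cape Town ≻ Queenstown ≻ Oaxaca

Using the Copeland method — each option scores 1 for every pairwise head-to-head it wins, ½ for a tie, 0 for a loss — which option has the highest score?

Reykjavik

Queenstown: beats Cape Town, Oaxaca, and Kyoto; loses to Reykjavik → score 3.
Cape Town: loses to Queenstown, Reykjavik, Oaxaca, and Kyoto → score 0.
Reykjavik: beats Queenstown, Cape Town, Oaxaca, and Kyoto → score 4.
Oaxaca: beats Cape Town; loses to Queenstown, Reykjavik, and Kyoto → score 1.
Kyoto: beats Cape Town and Oaxaca; loses to Queenstown and Reykjavik → score 2.
Reykjavik has the best pairwise record.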